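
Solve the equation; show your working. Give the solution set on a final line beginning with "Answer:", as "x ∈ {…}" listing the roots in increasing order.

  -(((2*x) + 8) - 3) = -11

Step 1. [-(((2*x) + 8) - 3) = -11] flip signs both sides, so neg: ((2*x) + 8) - 3 = 11.
Step 2. [((2*x) + 8) - 3 = 11] -3 is outermost — add 3 both sides ⇒ sub: (2*x) + 8 = 14.
Step 3. [(2*x) + 8 = 14] common factor 2 (LHS and 14) — divide through ⇒ factor: x + 4 = 7.
Step 4. [x + 4 = 7] subtract 4: x sits inside (… + 4), so sub: x = 3.

Answer: x ∈ {3}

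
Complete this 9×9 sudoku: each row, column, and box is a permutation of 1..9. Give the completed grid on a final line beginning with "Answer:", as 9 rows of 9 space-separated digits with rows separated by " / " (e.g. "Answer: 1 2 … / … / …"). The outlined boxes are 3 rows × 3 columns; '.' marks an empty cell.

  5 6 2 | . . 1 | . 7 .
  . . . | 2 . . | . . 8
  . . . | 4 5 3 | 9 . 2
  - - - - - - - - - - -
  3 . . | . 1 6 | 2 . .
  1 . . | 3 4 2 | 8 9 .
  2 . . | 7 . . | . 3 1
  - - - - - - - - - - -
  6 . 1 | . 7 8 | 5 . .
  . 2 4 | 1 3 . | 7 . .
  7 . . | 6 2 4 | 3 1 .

Step 1. [r4c4∈{5,8,9}] 5 has one home in col 4: r4c4, so r4c4=5.
Step 2. [r4c8∈{4}] r4c8's peers cover all but 4 ⇒ r4c8=4.
Step 3. [r6c6∈{9}] only 9 remains possible at r6c6 ⇒ r6c6=9.
Step 4. [r9c9∈{9}] r9c9's peers cover all but 9 ⇒ r9c9=9.
Step 5. [r5c9∈{5,6,7}] 5 has one home in col 9: r5c9 ⇒ r5c9=5.
Step 6. [r5c2∈{7}] r5c2's peers cover all but 7, so r5c2=7.
Step 7. [r3c1∈{8}] only 8 remains possible at r3c1 ⇒ r3c1=8.
Step 8. [r2c7∈{1,4,6}] in col 7, 1 fits only at r2c7. So r2c7=1.
Step 9. [r2c3∈{3,7,9}] across col 3, 3 lands solely at r2c3, so r2c3=3.
Step 10. [r6c2∈{4,5,8}] 4 has one home in row 6: r6c2, so r6c2=4.
Step 11. [r2c2∈{9}] nothing but 9 survives at r2c2. So r2c2=9.
Step 12. [r6c3∈{5,6,8}] r6c3 is the only open cell in row 6 admitting 5. So r6c3=5.
Step 13. [r9c3∈{8}] r9c3 has the single candidate 8, so r9c3=8.
Step 14. [r1c4∈{8,9}] 8 has one home in col 4: r1c4 ⇒ r1c4=8.
Step 15. [r3c8∈{6}] r3c8 has the single candidate 6 ⇒ r3c8=6.
Step 16. [r1c9∈{3,4}] in row 1, 3 fits only at r1c9. So r1c9=3.
Step 17. [r1c7∈{4}] r1c7 is down to just 4. So r1c7=4.
Step 18. [r7c8∈{2}] r7c8 is down to just 2, so r7c8=2.
Step 19. [r3c2∈{1}] r3c2 is down to just 1. So r3c2=1.
Step 20. [r8c8∈{8}] r8c8 is down to just 8, so r8c8=8.
Step 21. [r2c6∈{7}] r2c6 is down to just 7 ⇒ r2c6=7.
Step 22. [r2c5∈{6}] r2c5 has the single candidate 6, so r2c5=6.
Step 23. [r5c3∈{6}] r5c3 has the single candidate 6. So r5c3=6.
Step 24. [r2c1∈{4}] r2c1's peers cover all but 4. So r2c1=4.
Step 25. [r1c5∈{9}] nothing but 9 survives at r1c5 ⇒ r1c5=9.
Step 26. [r2c8∈{5}] r2c8 is down to just 5 ⇒ r2c8=5.
Step 27. [r9c2∈{5}] only 5 remains possible at r9c2. So r9c2=5.
Step 28. [r7c4∈{9}] r7c4's peers cover all but 9 ⇒ r7c4=9.
Step 29. [r8c6∈{5}] r8c6's peers cover all but 5, so r8c6=5.
Step 30. [r6c7∈{6}] r6c7 has the single candidate 6, so r6c7=6.
Step 31. [r4c9∈{7}] r4c9's peers cover all but 7 ⇒ r4c9=7.
Step 32. [r7c2∈{3}] nothing but 3 survives at r7c2. So r7c2=3.
Step 33. [r4c3∈{9}] r4c3 is down to just 9, so r4c3=9.
Step 34. [r4c2∈{8}] r4c2's peers cover all but 8, so r4c2=8.
Step 35. [r8c1∈{9}] only 9 remains possible at r8c1 ⇒ r8c1=9.
Step 36. [r8c9∈{6}] r8c9 is down to just 6. So r8c9=6.
Step 37. [r6c5∈{8}] r6c5's peers cover all but 8 ⇒ r6c5=8.
Step 38. [r7c9∈{4}] r7c9 is down to just 4 ⇒ r7c9=4.
Step 39. [r3c3∈{7}] r3c3 is down to just 7, so r3c3=7.

Answer: 5 6 2 8 9 1 4 7 3 / 4 9 3 2 6 7 1 5 8 / 8 1 7 4 5 3 9 6 2 / 3 8 9 5 1 6 2 4 7 / 1 7 6 3 4 2 8 9 5 / 2 4 5 7 8 9 6 3 1 / 6 3 1 9 7 8 5 2 4 / 9 2 4 1 3 5 7 8 6 / 7 5 8 6 2 4 3 1 9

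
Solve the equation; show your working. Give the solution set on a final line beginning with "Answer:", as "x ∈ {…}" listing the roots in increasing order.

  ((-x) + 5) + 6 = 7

Step 1. [((-x) + 5) + 6 = 7] peel the +6: subtract 6 from each side ⇒ sub: (-x) + 5 = 1.
Step 2. [(-x) + 5 = 1] +5 is outermost — subtract 5 both sides ⇒ sub: -x = -4.
Step 3. [-x = -4] flip signs both sides ⇒ neg: x = 4.

Answer: x ∈ {4}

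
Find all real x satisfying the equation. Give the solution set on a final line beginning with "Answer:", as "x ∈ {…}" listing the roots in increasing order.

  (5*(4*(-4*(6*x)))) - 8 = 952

Step 1. [(5*(4*(-4*(6*x)))) - 8 = 952] -8 is outermost — add 8 both sides. So sub: 5*(4*(-4*(6*x))) = 960.
Step 2. [5*(4*(-4*(6*x))) = 960] 5 out front; divide by 5. So div: 4*(-4*(6*x)) = 192.
Step 3. [4*(-4*(6*x)) = 192] 4 out front; divide by 4. So div: -4*(6*x) = 48.
Step 4. [-4*(6*x) = 48] divide by the outer -4 ⇒ div: 6*x = -12.
Step 5. [6*x = -12] 6·(inner) — divide through by 6. So div: x = -2.

Answer: x ∈ {-2}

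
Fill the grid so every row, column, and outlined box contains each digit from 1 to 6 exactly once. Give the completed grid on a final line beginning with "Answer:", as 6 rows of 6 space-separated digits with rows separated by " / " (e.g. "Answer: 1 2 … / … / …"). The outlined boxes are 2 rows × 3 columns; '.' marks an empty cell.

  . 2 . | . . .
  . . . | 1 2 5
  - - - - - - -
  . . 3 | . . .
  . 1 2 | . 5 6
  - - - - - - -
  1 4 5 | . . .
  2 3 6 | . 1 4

Step 1. [r4c1∈{4}] r4c1 has the single candidate 4, so r4c1=4.
Step 2. [r1c6∈{3}] only 3 remains possible at r1c6 ⇒ r1c6=3.
Step 3. [r2c2∈{6}] r2c2 has the single candidate 6, so r2c2=6.
Step 4. [r5c6∈{2}] r5c6 has the single candidate 2 ⇒ r5c6=2.
Step 5. [r3c5∈{4}] nothing but 4 survives at r3c5, so r3c5=4.
Step 6. [r1c4∈{4,6}] across col 4, 4 lands solely at r1c4, so r1c4=4.
Step 7. [r5c5∈{3,6}] in col 5, 3 fits only at r5c5, so r5c5=3.
Step 8. [r1c1∈{5}] r1c1 has the single candidate 5 ⇒ r1c1=5.
Step 9. [r6c4∈{5}] r6c4 is down to just 5, so r6c4=5.
Step 10. [r1c5∈{6}] r1c5's peers cover all but 6. So r1c5=6.
Step 11. [r3c2∈{5}] r3c2 is down to just 5, so r3c2=5.
Step 12. [r3c1∈{6}] r3c1's peers cover all but 6 ⇒ r3c1=6.
Step 13. [r3c6∈{1}] r3c6 has the single candidate 1, so r3c6=1.
Step 14. [r1c3∈{1}] nothing but 1 survives at r1c3 ⇒ r1c3=1.
Step 15. [r2c1∈{3}] r2c1 has the single candidate 3 ⇒ r2c1=3.
Step 16. [r5c4∈{6}] r5c4's peers cover all but 6, so r5c4=6.
Step 17. [r2c3∈{4}] only 4 remains possible at r2c3 ⇒ r2c3=4.
Step 18. [r3c4∈{2}] r3c4 is down to just 2 ⇒ r3c4=2.
Step 19. [r4c4∈{3}] only 3 remains possible at r4c4, so r4c4=3.

Answer: 5 2 1 4 6 3 / 3 6 4 1 2 5 / 6 5 3 2 4 1 / 4 1 2 3 5 6 / 1 4 5 6 3 2 / 2 3 6 5 1 4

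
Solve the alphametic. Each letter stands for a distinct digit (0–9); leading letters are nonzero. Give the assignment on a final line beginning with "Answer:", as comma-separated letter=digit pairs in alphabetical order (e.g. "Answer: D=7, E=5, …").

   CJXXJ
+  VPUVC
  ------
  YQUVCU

Step 1. [Y] Y is the leading digit of a 6-digit sum of two 5-digit numbers; the final carry is exactly 1 ⇒ Y=1.
Step 2. [col 1: J + C ≡ U (mod 10)] U=9 is one option consistent with column 1 (J + C ≡ U (mod 10), carry-in 0) — take it, so U=9.
Step 3. [col 1: J + C ≡ U (mod 10)] several values work for J in column 1 (J + C ≡ U (mod 10), carry-in 0); try J=2. So J=2.
Step 4. [col 1: J + C ≡ U (mod 10)] column 1: given J=2, U=9, carry-in 0, and digits 1,2,9 already taken and all letters distinct, J+C≡U (mod 10) forces C=7. So C=7.
Step 5. [col 2: X + V ≡ C (mod 10)] several values work for X in column 2 (X + V ≡ C (mod 10), carry-in 0); try X=4. So X=4.
Step 6. [col 2: X + V ≡ C (mod 10)] from column 2 (X=4, C=7, carry-in 0, digits 1,2,4,7,9 already taken and all letters distinct): V must equal 3 ⇒ V=3.
Step 7. [col 4: J + P ≡ U (mod 10)] column 4: given J=2, U=9, carry-in 1, and digits 1,2,3,4,7,9 already taken and all letters distinct, J+P≡U (mod 10) forces P=6 ⇒ P=6.
Step 8. [col 5: C + V ≡ Q (mod 10)] column 5: given C=7, V=3, carry-in 0, and digits 1,2,3,4,6,7,9 already taken and all letters distinct, C+V≡Q (mod 10) forces Q=0. So Q=0.

Answer: C=7, J=2, P=6, Q=0, U=9, V=3, X=4, Y=1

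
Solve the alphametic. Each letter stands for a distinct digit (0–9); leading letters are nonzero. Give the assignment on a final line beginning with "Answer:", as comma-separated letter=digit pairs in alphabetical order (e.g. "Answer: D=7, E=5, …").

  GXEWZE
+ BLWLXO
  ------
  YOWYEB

Step 1. [col 1: E + O ≡ B (mod 10)] column 1 (E + O ≡ B (mod 10), carry-in 0) doesn't pin O yet; pick O=4 and continue, so O=4.
Step 2. [col 1: E + O ≡ B (mod 10)] B=3 is one option consistent with column 1 (E + O ≡ B (mod 10), carry-in 0) — take it ⇒ B=3.
Step 3. [col 1: E + O ≡ B (mod 10)] column 1: given O=4, B=3, carry-in 0, and digits 3,4 already taken and all letters distinct, E+O≡B (mod 10) forces E=9. So E=9.
Step 4. [col 2: Z + X ≡ E (mod 10)] X=6 is one option consistent with column 2 (Z + X ≡ E (mod 10), carry-in 1) — take it ⇒ X=6.
Step 5. [col 2: Z + X ≡ E (mod 10)] from column 2 (X=6, E=9, carry-in 1, digits 3,4,6,9 already taken and all letters distinct): Z must equal 2, so Z=2.
Step 6. [col 3: W + L ≡ Y (mod 10)] L=7 is one option consistent with column 3 (W + L ≡ Y (mod 10), carry-in 0) — take it, so L=7.
Step 7. [col 3: W + L ≡ Y (mod 10)] W=8 is one option consistent with column 3 (W + L ≡ Y (mod 10), carry-in 0) — take it, so W=8.
Step 8. [col 3: W + L ≡ Y (mod 10)] in column 3 we have W+L≡Y with carry-in 0; given W=8, L=7 and digits 2,3,4,6,7,8,9 already taken and all letters distinct, that pins Y to 5 ⇒ Y=5.
Step 9. [col 6: G + B ≡ Y (mod 10)] column 6: given B=3, Y=5, carry-in 1, and digits 2,3,4,5,6,7,8,9 already taken and all letters distinct, G+B≡Y (mod 10) forces G=1, so G=1.

Answer: B=3, E=9, G=1, L=7, O=4, W=8, X=6, Y=5, Z=2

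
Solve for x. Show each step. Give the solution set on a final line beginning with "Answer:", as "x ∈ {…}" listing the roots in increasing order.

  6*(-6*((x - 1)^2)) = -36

Step 1. [6*(-6*((x - 1)^2)) = -36] divide by the outer 6, so div: -6*((x - 1)^2) = -6.
Step 2. [-6*((x - 1)^2) = -6] LHS = -6·(…); ÷-6 both sides, so div: (x - 1)^2 = 1.
Step 3. [(x - 1)^2 = 1] 1 ≥ 0, LHS is (·)² — take ±√, so sqrt: x - 1 = 1 or -1.
Step 4. [x - 1 = 1 or -1] 1 comes off first (add 1) ⇒ sub: x = 2 or 0.

Answer: x ∈ {0, 2}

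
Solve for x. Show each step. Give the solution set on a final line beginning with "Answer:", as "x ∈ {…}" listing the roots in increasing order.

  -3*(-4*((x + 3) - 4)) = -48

Step 1. [-3*(-4*((x + 3) - 4)) = -48] -3 out front; divide by -3, so div: -4*((x + 3) - 4) = 16.
Step 2. [-4*((x + 3) - 4) = 16] divide by the outer -4 ⇒ div: (x + 3) - 4 = -4.
Step 3. [(x + 3) - 4 = -4] add 4: x sits inside (… - 4) ⇒ sub: x + 3 = 0.
Step 4. [x + 3 = 0] subtract 3: x sits inside (… + 3) ⇒ sub: x = -3.

Answer: x ∈ {-3}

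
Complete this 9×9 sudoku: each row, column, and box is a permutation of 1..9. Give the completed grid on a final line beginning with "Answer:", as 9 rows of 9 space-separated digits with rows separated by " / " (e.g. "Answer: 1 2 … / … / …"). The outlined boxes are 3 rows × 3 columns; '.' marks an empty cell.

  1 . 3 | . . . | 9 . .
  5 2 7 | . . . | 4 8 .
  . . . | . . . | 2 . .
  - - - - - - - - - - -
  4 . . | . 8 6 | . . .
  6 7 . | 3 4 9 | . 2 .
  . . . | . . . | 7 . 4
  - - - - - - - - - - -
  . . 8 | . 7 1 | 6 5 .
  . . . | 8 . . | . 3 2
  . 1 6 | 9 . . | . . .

Step 1. [r2c6∈{3}] only 3 remains possible at r2c6 ⇒ r2c6=3.
Step 2. [r3c9∈{1,3,5,6,7}] in row 3, 3 fits only at r3c9 ⇒ r3c9=3.
Step 3. [r1c9∈{5,6,7}] 5 has one home in box 3: r1c9 ⇒ r1c9=5.
Step 4. [r4c4∈{1,2,5,7}] 7 has one home in row 4: r4c4 ⇒ r4c4=7.
Step 5. [r4c3∈{1,2,5,9}] row 4 places 2 nowhere but r4c3, so r4c3=2.
Step 6. [r2c9∈{1,6}] across col 9, 6 lands solely at r2c9. So r2c9=6.
Step 7. [r3c8∈{1,7}] r3c8 is the only open cell in box 3 admitting 1 ⇒ r3c8=1.
Step 8. [r3c6∈{4,5,7,8}] across row 3, 7 lands solely at r3c6, so r3c6=7.
Step 9. [r9c9∈{7,8}] in col 9, 7 fits only at r9c9, so r9c9=7.
Step 10. [r7c9∈{9}] r7c9 is down to just 9, so r7c9=9.
Step 11. [r1c6∈{2,4,8}] 8 has one home in col 6: r1c6. So r1c6=8.
Step 12. [r4c7∈{1,3,5}] across col 7, 3 lands solely at r4c7, so r4c7=3.
Step 13. [r4c2∈{5,9}] in row 4, 5 fits only at r4c2, so r4c2=5.
Step 14. [r8c3∈{4,5,9}] across col 3, 5 lands solely at r8c3. So r8c3=5.
Step 15. [r3c3∈{4,9}] r3c3 is the only open cell in col 3 admitting 4 ⇒ r3c3=4.
Step 16. [r6c3∈{1,9}] col 3 places 9 nowhere but r6c3, so r6c3=9.
Step 17. [r9c5∈{2,3,5}] in col 5, 3 fits only at r9c5 ⇒ r9c5=3.
Step 18. [r8c6∈{4}] r8c6's peers cover all but 4, so r8c6=4.
Step 19. [r7c4∈{2}] r7c4 is down to just 2 ⇒ r7c4=2.
Step 20. [r1c2∈{6}] nothing but 6 survives at r1c2, so r1c2=6.
Step 21. [r5c7∈{1,5,8}] row 5 places 5 nowhere but r5c7, so r5c7=5.
Step 22. [r8c2∈{9}] r8c2 is down to just 9. So r8c2=9.
Step 23. [r3c2∈{8}] only 8 remains possible at r3c2. So r3c2=8.
Step 24. [r2c5∈{1,9}] in row 2, 9 fits only at r2c5. So r2c5=9.
Step 25. [r6c5∈{1,2,5}] col 5 places 1 nowhere but r6c5. So r6c5=1.
Step 26. [r3c5∈{5,6}] col 5 places 5 nowhere but r3c5. So r3c5=5.
Step 27. [r6c2∈{3}] only 3 remains possible at r6c2 ⇒ r6c2=3.
Step 28. [r5c9∈{1,8}] 8 has one home in row 5: r5c9. So r5c9=8.
Step 29. [r9c6∈{5}] nothing but 5 survives at r9c6 ⇒ r9c6=5.
Step 30. [r4c9∈{1}] r4c9 is down to just 1, so r4c9=1.
Step 31. [r8c1∈{7}] r8c1's peers cover all but 7, so r8c1=7.
Step 32. [r3c4∈{6}] r3c4 has the single candidate 6, so r3c4=6.
Step 33. [r9c1∈{2}] r9c1's peers cover all but 2, so r9c1=2.
Step 34. [r6c4∈{5}] r6c4 has the single candidate 5, so r6c4=5.
Step 35. [r9c7∈{8}] r9c7's peers cover all but 8, so r9c7=8.
Step 36. [r6c8∈{6}] r6c8's peers cover all but 6 ⇒ r6c8=6.
Step 37. [r6c1∈{8}] r6c1 has the single candidate 8 ⇒ r6c1=8.
Step 38. [r1c5∈{2}] r1c5's peers cover all but 2. So r1c5=2.
Step 39. [r8c5∈{6}] nothing but 6 survives at r8c5, so r8c5=6.
Step 40. [r5c3∈{1}] only 1 remains possible at r5c3 ⇒ r5c3=1.
Step 41. [r1c4∈{4}] nothing but 4 survives at r1c4. So r1c4=4.
Step 42. [r3c1∈{9}] r3c1's peers cover all but 9 ⇒ r3c1=9.
Step 43. [r6c6∈{2}] only 2 remains possible at r6c6, so r6c6=2.
Step 44. [r9c8∈{4}] r9c8's peers cover all but 4 ⇒ r9c8=4.
Step 45. [r7c2∈{4}] nothing but 4 survives at r7c2, so r7c2=4.
Step 46. [r8c7∈{1}] r8c7 is down to just 1. So r8c7=1.
Step 47. [r7c1∈{3}] only 3 remains possible at r7c1 ⇒ r7c1=3.
Step 48. [r4c8∈{9}] r4c8 is down to just 9 ⇒ r4c8=9.
Step 49. [r2c4∈{1}] only 1 remains possible at r2c4 ⇒ r2c4=1.
Step 50. [r1c8∈{7}] only 7 remains possible at r1c8 ⇒ r1c8=7.

Answer: 1 6 3 4 2 8 9 7 5 / 5 2 7 1 9 3 4 8 6 / 9 8 4 6 5 7 2 1 3 / 4 5 2 7 8 6 3 9 1 / 6 7 1 3 4 9 5 2 8 / 8 3 9 5 1 2 7 6 4 / 3 4 8 2 7 1 6 5 9 / 7 9 5 8 6 4 1 3 2 / 2 1 6 9 3 5 8 4 7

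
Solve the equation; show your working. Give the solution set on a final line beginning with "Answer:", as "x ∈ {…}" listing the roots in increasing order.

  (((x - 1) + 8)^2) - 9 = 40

Step 1. [(((x - 1) + 8)^2) - 9 = 40] 9 comes off first (add 9). So sub: ((x - 1) + 8)^2 = 49.
Step 2. [((x - 1) + 8)^2 = 49] LHS squared, RHS 49 ≥ 0: apply √ (±). So sqrt: (x - 1) + 8 = 7 or -7.
Step 3. [(x - 1) + 8 = 7 or -7] peel the +8: subtract 8 from each side, so sub: x - 1 = -1 or -15.
Step 4. [x - 1 = -1 or -15] peel the -1: add 1 from each side. So sub: x = 0 or -14.

Answer: x ∈ {-14, 0}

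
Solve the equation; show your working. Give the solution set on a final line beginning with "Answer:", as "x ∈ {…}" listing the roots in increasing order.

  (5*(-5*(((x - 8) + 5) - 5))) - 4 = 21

Step 1. [(5*(-5*(((x - 8) + 5) - 5))) - 4 = 21] peel the -4: add 4 from each side ⇒ sub: 5*(-5*(((x - 8) + 5) - 5)) = 25.
Step 2. [5*(-5*(((x - 8) + 5) - 5)) = 25] divide by the outer 5 ⇒ div: -5*(((x - 8) + 5) - 5) = 5.
Step 3. [-5*(((x - 8) + 5) - 5) = 5] leading coefficient -5: divide by -5 ⇒ div: ((x - 8) + 5) - 5 = -1.
Step 4. [((x - 8) + 5) - 5 = -1] -5 is outermost — add 5 both sides, so sub: (x - 8) + 5 = 4.
Step 5. [(x - 8) + 5 = 4] peel the +5: subtract 5 from each side. So sub: x - 8 = -1.
Step 6. [x - 8 = -1] peel the -8: add 8 from each side. So sub: x = 7.

Answer: x ∈ {7}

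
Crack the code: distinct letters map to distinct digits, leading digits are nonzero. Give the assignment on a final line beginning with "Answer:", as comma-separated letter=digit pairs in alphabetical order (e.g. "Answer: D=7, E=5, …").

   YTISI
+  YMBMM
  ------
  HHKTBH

Step 1. [col 1: I + M ≡ H (mod 10)] no forcing yet in column 1 (carry-in 0); H=1 is free and consistent — try it. So H=1.
Step 2. [col 1: I + M ≡ H (mod 10)] column 1 (I + M ≡ H (mod 10), carry-in 0) doesn't pin I yet; pick I=8 and continue. So I=8.
Step 3. [col 1: I + M ≡ H (mod 10)] column 1: given I=8, H=1, carry-in 0, and digits 1,8 already taken and all letters distinct, I+M≡H (mod 10) forces M=3, so M=3.
Step 4. [col 2: S + M ≡ B (mod 10)] several values work for S in column 2 (S + M ≡ B (mod 10), carry-in 1); try S=6 ⇒ S=6.
Step 5. [col 2: S + M ≡ B (mod 10)] in column 2 we have S+M≡B with carry-in 1; given S=6, M=3 and digits 1,3,6,8 already taken and all letters distinct, that pins B to 0, so B=0.
Step 6. [col 3: I + B ≡ T (mod 10)] column 3 reads I+B+carry(1)=T with I=8, B=0; with digits 0,1,3,6,8 already taken and all letters distinct, the only value for T is 9. So T=9.
Step 7. [col 4: T + M ≡ K (mod 10)] in column 4 we have T+M≡K with carry-in 0; given T=9, M=3 and digits 0,1,3,6,8,9 already taken and all letters distinct, that pins K to 2 ⇒ K=2.
Step 8. [col 5: Y + Y ≡ H (mod 10)] column 5 reads Y+Y+carry(1)=H with H=1; with digits 0,1,2,3,6,8,9 already taken and all letters distinct, the only value for Y is 5 ⇒ Y=5.

Answer: B=0, H=1, I=8, K=2, M=3, S=6, T=9, Y=5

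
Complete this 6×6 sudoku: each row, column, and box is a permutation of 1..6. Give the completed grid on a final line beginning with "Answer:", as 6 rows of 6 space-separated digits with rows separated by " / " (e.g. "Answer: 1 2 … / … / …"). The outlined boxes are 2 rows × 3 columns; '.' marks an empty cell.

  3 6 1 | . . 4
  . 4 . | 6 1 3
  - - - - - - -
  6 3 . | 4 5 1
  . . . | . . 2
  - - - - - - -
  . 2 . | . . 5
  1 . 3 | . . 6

Step 1. [r5c1∈{4}] r5c1's peers cover all but 4, so r5c1=4.
Step 2. [r4c1∈{5}] r4c1 has the single candidate 5, so r4c1=5.
Step 3. [r5c5∈{3}] r5c5's peers cover all but 3, so r5c5=3.
Step 4. [r6c4∈{2}] only 2 remains possible at r6c4 ⇒ r6c4=2.
Step 5. [r2c3∈{2,5}] across row 2, 5 lands solely at r2c3 ⇒ r2c3=5.
Step 6. [r1c4∈{5}] only 5 remains possible at r1c4 ⇒ r1c4=5.
Step 7. [r5c4∈{1}] only 1 remains possible at r5c4 ⇒ r5c4=1.
Step 8. [r3c3∈{2}] r3c3 has the single candidate 2. So r3c3=2.
Step 9. [r2c1∈{2}] only 2 remains possible at r2c1 ⇒ r2c1=2.
Step 10. [r4c4∈{3}] only 3 remains possible at r4c4, so r4c4=3.
Step 11. [r4c2∈{1}] nothing but 1 survives at r4c2 ⇒ r4c2=1.
Step 12. [r4c3∈{4}] only 4 remains possible at r4c3. So r4c3=4.
Step 13. [r1c5∈{2}] only 2 remains possible at r1c5. So r1c5=2.
Step 14. [r6c5∈{4}] r6c5 has the single candidate 4 ⇒ r6c5=4.
Step 15. [r5c3∈{6}] only 6 remains possible at r5c3 ⇒ r5c3=6.
Step 16. [r6c2∈{5}] only 5 remains possible at r6c2 ⇒ r6c2=5.
Step 17. [r4c5∈{6}] r4c5 is down to just 6 ⇒ r4c5=6.

Answer: 3 6 1 5 2 4 / 2 4 5 6 1 3 / 6 3 2 4 5 1 / 5 1 4 3 6 2 / 4 2 6 1 3 5 / 1 5 3 2 4 6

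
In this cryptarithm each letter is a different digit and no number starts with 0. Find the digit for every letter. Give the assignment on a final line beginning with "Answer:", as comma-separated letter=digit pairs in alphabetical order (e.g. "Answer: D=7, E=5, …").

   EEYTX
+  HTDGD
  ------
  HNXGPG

Step 1. [col 1: X + D ≡ G (mod 10)] column 1 (X + D ≡ G (mod 10), carry-in 0) doesn't pin D yet; pick D=6 and continue ⇒ D=6.
Step 2. [col 1: X + D ≡ G (mod 10)] several values work for X in column 1 (X + D ≡ G (mod 10), carry-in 0); try X=3 ⇒ X=3.
Step 3. [H] H is the leading digit of a 6-digit sum of two 5-digit numbers; the final carry is exactly 1 ⇒ H=1.
Step 4. [col 1: X + D ≡ G (mod 10)] column 1 reads X+D+carry(0)=G with X=3, D=6; with digits 1,3,6 already taken and all letters distinct, the only value for G is 9 ⇒ G=9.
Step 5. [col 2: T + G ≡ P (mod 10)] column 2 (T + G ≡ P (mod 10), carry-in 0) doesn't pin P yet; pick P=4 and continue, so P=4.
Step 6. [col 2: T + G ≡ P (mod 10)] from column 2 (G=9, P=4, carry-in 0, digits 1,3,4,6,9 already taken and all letters distinct): T must equal 5 ⇒ T=5.
Step 7. [col 3: Y + D ≡ G (mod 10)] in column 3 we have Y+D≡G with carry-in 1; given D=6, G=9 and digits 1,3,4,5,6,9 already taken and all letters distinct, that pins Y to 2 ⇒ Y=2.
Step 8. [col 4: E + T ≡ X (mod 10)] column 4 reads E+T+carry(0)=X with T=5, X=3; with digits 1,2,3,4,5,6,9 already taken and all letters distinct, the only value for E is 8 ⇒ E=8.
Step 9. [col 5: E + H ≡ N (mod 10)] in column 5 we have E+H≡N with carry-in 1; given E=8, H=1 and digits 1,2,3,4,5,6,8,9 already taken and all letters distinct, that pins N to 0, so N=0.

Answer: D=6, E=8, G=9, H=1, N=0, P=4, T=5, X=3, Y=2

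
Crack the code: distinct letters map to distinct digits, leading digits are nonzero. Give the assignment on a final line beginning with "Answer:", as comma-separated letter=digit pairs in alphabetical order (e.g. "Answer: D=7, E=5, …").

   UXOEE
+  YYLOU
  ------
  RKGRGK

Step 1. [col 1: E + U ≡ K (mod 10)] K=0 is one option consistent with column 1 (E + U ≡ K (mod 10), carry-in 0) — take it ⇒ K=0.
Step 2. [col 1: E + U ≡ K (mod 10)] no forcing yet in column 1 (carry-in 0); E=8 is free and consistent — try it. So E=8.
Step 3. [R] adding two 5-digit numbers gives at most 5+1 digits, and here it does — R is that final carry and must be 1 ⇒ R=1.
Step 4. [col 1: E + U ≡ K (mod 10)] from column 1 (E=8, K=0, carry-in 0, digits 0,1,8 already taken and all letters distinct): U must equal 2 ⇒ U=2.
Step 5. [col 2: E + O ≡ G (mod 10)] no forcing yet in column 2 (carry-in 1); G=3 is free and consistent — try it, so G=3.
Step 6. [col 2: E + O ≡ G (mod 10)] column 2 reads E+O+carry(1)=G with E=8, G=3; with digits 0,1,2,3,8 already taken and all letters distinct, the only value for O is 4. So O=4.
Step 7. [col 3: O + L ≡ R (mod 10)] in column 3 we have O+L≡R with carry-in 1; given O=4, R=1 and digits 0,1,2,3,4,8 already taken and all letters distinct, that pins L to 6, so L=6.
Step 8. [col 4: X + Y ≡ G (mod 10)] no forcing yet in column 4 (carry-in 1); Y=7 is free and consistent — try it. So Y=7.
Step 9. [col 4: X + Y ≡ G (mod 10)] in column 4 we have X+Y≡G with carry-in 1; given Y=7, G=3 and digits 0,1,2,3,4,6,7,8 already taken and all letters distinct, that pins X to 5 ⇒ X=5.

Answer: E=8, G=3, K=0, L=6, O=4, R=1, U=2, X=5, Y=7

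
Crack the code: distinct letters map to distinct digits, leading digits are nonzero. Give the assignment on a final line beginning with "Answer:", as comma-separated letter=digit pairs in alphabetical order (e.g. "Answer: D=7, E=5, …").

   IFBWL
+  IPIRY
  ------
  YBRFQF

Step 1. [col 1: L + Y ≡ F (mod 10)] Y=1 is one option consistent with column 1 (L + Y ≡ F (mod 10), carry-in 0) — take it. So Y=1.
Step 2. [col 1: L + Y ≡ F (mod 10)] column 1 (L + Y ≡ F (mod 10), carry-in 0) doesn't pin L yet; pick L=3 and continue ⇒ L=3.
Step 3. [col 1: L + Y ≡ F (mod 10)] column 1: given L=3, Y=1, carry-in 0, and digits 1,3 already taken and all letters distinct, L+Y≡F (mod 10) forces F=4, so F=4.
Step 4. [col 2: W + R ≡ Q (mod 10)] several values work for Q in column 2 (W + R ≡ Q (mod 10), carry-in 0); try Q=7, so Q=7.
Step 5. [col 2: W + R ≡ Q (mod 10)] R=5 is one option consistent with column 2 (W + R ≡ Q (mod 10), carry-in 0) — take it. So R=5.
Step 6. [col 2: W + R ≡ Q (mod 10)] in column 2 we have W+R≡Q with carry-in 0; given R=5, Q=7 and digits 1,3,4,5,7 already taken and all letters distinct, that pins W to 2 ⇒ W=2.
Step 7. [col 3: B + I ≡ F (mod 10)] several values work for B in column 3 (B + I ≡ F (mod 10), carry-in 0); try B=6, so B=6.
Step 8. [col 3: B + I ≡ F (mod 10)] in column 3 we have B+I≡F with carry-in 0; given B=6, F=4 and digits 1,2,3,4,5,6,7 already taken and all letters distinct, that pins I to 8, so I=8.
Step 9. [col 4: F + P ≡ R (mod 10)] in column 4 we have F+P≡R with carry-in 1; given F=4, R=5 and digits 1,2,3,4,5,6,7,8 already taken and all letters distinct, that pins P to 0, so P=0.

Answer: B=6, F=4, I=8, L=3, P=0, Q=7, R=5, W=2, Y=1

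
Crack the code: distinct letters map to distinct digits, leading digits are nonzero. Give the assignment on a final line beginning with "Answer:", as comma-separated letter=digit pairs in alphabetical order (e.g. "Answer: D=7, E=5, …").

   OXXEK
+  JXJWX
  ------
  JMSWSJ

Step 1. [col 1: K + X ≡ J (mod 10)] column 1 (K + X ≡ J (mod 10), carry-in 0) doesn't pin X yet; pick X=4 and continue, so X=4.
Step 2. [col 1: K + X ≡ J (mod 10)] J=1 is one option consistent with column 1 (K + X ≡ J (mod 10), carry-in 0) — take it ⇒ J=1.
Step 3. [col 1: K + X ≡ J (mod 10)] column 1: given X=4, J=1, carry-in 0, and digits 1,4 already taken and all letters distinct, K+X≡J (mod 10) forces K=7. So K=7.
Step 4. [col 2: E + W ≡ S (mod 10)] no forcing yet in column 2 (carry-in 1); W=5 is free and consistent — try it. So W=5.
Step 5. [col 2: E + W ≡ S (mod 10)] several values work for S in column 2 (E + W ≡ S (mod 10), carry-in 1); try S=8. So S=8.
Step 6. [col 2: E + W ≡ S (mod 10)] in column 2 we have E+W≡S with carry-in 1; given W=5, S=8 and digits 1,4,5,7,8 already taken and all letters distinct, that pins E to 2. So E=2.
Step 7. [col 5: O + J ≡ M (mod 10)] in column 5 we have O+J≡M with carry-in 0; given J=1 and digits 1,2,4,5,7,8 already taken and all letters distinct, that pins O to 9. So O=9.
Step 8. [col 5: O + J ≡ M (mod 10)] in column 5 we have O+J≡M with carry-in 0; given O=9, J=1 and digits 1,2,4,5,7,8,9 already taken and all letters distinct, that pins M to 0. So M=0.

Answer: E=2, J=1, K=7, M=0, O=9, S=8, W=5, X=4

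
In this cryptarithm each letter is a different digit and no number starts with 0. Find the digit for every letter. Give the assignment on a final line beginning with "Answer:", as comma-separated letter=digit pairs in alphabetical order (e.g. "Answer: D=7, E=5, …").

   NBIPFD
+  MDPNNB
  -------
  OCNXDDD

Step 1. [col 1: D + B ≡ D (mod 10)] column 1: given nothing yet, carry-in 0, and all letters distinct, none taken yet, D+B≡D (mod 10) forces B=0, so B=0.
Step 2. [O] O is the leading digit of a 7-digit sum of two 6-digit numbers; the final carry is exactly 1 ⇒ O=1.
Step 3. [col 1: D + B ≡ D (mod 10)] column 1 (D + B ≡ D (mod 10), carry-in 0) doesn't pin D yet; pick D=6 and continue, so D=6.
Step 4. [col 2: F + N ≡ D (mod 10)] N=7 is one option consistent with column 2 (F + N ≡ D (mod 10), carry-in 0) — take it ⇒ N=7.
Step 5. [col 2: F + N ≡ D (mod 10)] column 2: given N=7, D=6, carry-in 0, and digits 0,1,6,7 already taken and all letters distinct, F+N≡D (mod 10) forces F=9. So F=9.
Step 6. [col 3: P + N ≡ D (mod 10)] in column 3 we have P+N≡D with carry-in 1; given N=7, D=6 and digits 0,1,6,7,9 already taken and all letters distinct, that pins P to 8. So P=8.
Step 7. [col 4: I + P ≡ X (mod 10)] I=4 is one option consistent with column 4 (I + P ≡ X (mod 10), carry-in 1) — take it. So I=4.
Step 8. [col 4: I + P ≡ X (mod 10)] in column 4 we have I+P≡X with carry-in 1; given I=4, P=8 and digits 0,1,4,6,7,8,9 already taken and all letters distinct, that pins X to 3, so X=3.
Step 9. [col 6: N + M ≡ C (mod 10)] column 6 reads N+M+carry(0)=C with N=7; with digits 0,1,3,4,6,7,8,9 already taken and all letters distinct, the only value for C is 2, so C=2.
Step 10. [col 6: N + M ≡ C (mod 10)] column 6 reads N+M+carry(0)=C with N=7, C=2; with digits 0,1,2,3,4,6,7,8,9 already taken and all letters distinct, the only value for M is 5 ⇒ M=5.

Answer: B=0, C=2, D=6, F=9, I=4, M=5, N=7, O=1, P=8, X=3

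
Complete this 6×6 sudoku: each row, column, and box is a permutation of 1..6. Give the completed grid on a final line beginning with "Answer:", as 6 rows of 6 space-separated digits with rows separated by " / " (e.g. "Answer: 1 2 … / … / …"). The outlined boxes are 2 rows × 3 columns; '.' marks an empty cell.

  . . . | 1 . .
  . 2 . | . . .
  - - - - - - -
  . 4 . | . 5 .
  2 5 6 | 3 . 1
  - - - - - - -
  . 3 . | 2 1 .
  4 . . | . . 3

Step 1. [r2c4∈{4,5,6}] r2c4 is the only open cell in col 4 admitting 4, so r2c4=4.
Step 2. [r1c2∈{6}] r1c2's peers cover all but 6 ⇒ r1c2=6.
Step 3. [r5c3∈{5}] r5c3's peers cover all but 5 ⇒ r5c3=5.
Step 4. [r6c5∈{6}] nothing but 6 survives at r6c5. So r6c5=6.
Step 5. [r2c5∈{3}] nothing but 3 survives at r2c5. So r2c5=3.
Step 6. [r2c3∈{1}] r2c3's peers cover all but 1, so r2c3=1.
Step 7. [r3c6∈{2,6}] 2 has one home in row 3: r3c6 ⇒ r3c6=2.
Step 8. [r1c6∈{5}] r1c6 is down to just 5. So r1c6=5.
Step 9. [r3c3∈{3}] nothing but 3 survives at r3c3 ⇒ r3c3=3.
Step 10. [r1c5∈{2}] r1c5 has the single candidate 2. So r1c5=2.
Step 11. [r5c1∈{6}] r5c1's peers cover all but 6. So r5c1=6.
Step 12. [r6c2∈{1}] nothing but 1 survives at r6c2. So r6c2=1.
Step 13. [r1c3∈{4}] r1c3 has the single candidate 4, so r1c3=4.
Step 14. [r5c6∈{4}] only 4 remains possible at r5c6. So r5c6=4.
Step 15. [r3c1∈{1}] r3c1 has the single candidate 1 ⇒ r3c1=1.
Step 16. [r2c1∈{5}] nothing but 5 survives at r2c1. So r2c1=5.
Step 17. [r2c6∈{6}] r2c6 is down to just 6, so r2c6=6.
Step 18. [r4c5∈{4}] r4c5 has the single candidate 4, so r4c5=4.
Step 19. [r6c4∈{5}] only 5 remains possible at r6c4. So r6c4=5.
Step 20. [r6c3∈{2}] r6c3 has the single candidate 2. So r6c3=2.
Step 21. [r1c1∈{3}] r1c1 has the single candidate 3 ⇒ r1c1=3.
Step 22. [r3c4∈{6}] r3c4 is down to just 6, so r3c4=6.

Answer: 3 6 4 1 2 5 / 5 2 1 4 3 6 / 1 4 3 6 5 2 / 2 5 6 3 4 1 / 6 3 5 2 1 4 / 4 1 2 5 6 3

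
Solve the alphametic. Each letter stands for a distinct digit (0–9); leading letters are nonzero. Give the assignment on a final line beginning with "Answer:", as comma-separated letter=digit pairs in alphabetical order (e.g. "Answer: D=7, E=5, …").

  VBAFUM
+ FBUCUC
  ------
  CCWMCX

Step 1. [col 1: M + C ≡ X (mod 10)] no forcing yet in column 1 (carry-in 0); X=7 is free and consistent — try it. So X=7.
Step 2. [col 1: M + C ≡ X (mod 10)] column 1 (M + C ≡ X (mod 10), carry-in 0) doesn't pin M yet; pick M=1 and continue. So M=1.
Step 3. [col 1: M + C ≡ X (mod 10)] column 1: given M=1, X=7, carry-in 0, and digits 1,7 already taken and all letters distinct, M+C≡X (mod 10) forces C=6 ⇒ C=6.
Step 4. [col 2: U + U ≡ C (mod 10)] column 2 (U + U ≡ C (mod 10), carry-in 0) doesn't pin U yet; pick U=8 and continue. So U=8.
Step 5. [col 3: F + C ≡ M (mod 10)] from column 3 (C=6, M=1, carry-in 1, digits 1,6,7,8 already taken and all letters distinct): F must equal 4 ⇒ F=4.
Step 6. [col 4: A + U ≡ W (mod 10)] several values work for A in column 4 (A + U ≡ W (mod 10), carry-in 1); try A=0 ⇒ A=0.
Step 7. [col 4: A + U ≡ W (mod 10)] column 4: given A=0, U=8, carry-in 1, and digits 0,1,4,6,7,8 already taken and all letters distinct, A+U≡W (mod 10) forces W=9 ⇒ W=9.
Step 8. [col 5: B + B ≡ C (mod 10)] from column 5 (C=6, carry-in 0, digits 0,1,4,6,7,8,9 already taken and all letters distinct): B must equal 3, so B=3.
Step 9. [col 6: V + F ≡ C (mod 10)] from column 6 (F=4, C=6, carry-in 0, digits 0,1,3,4,6,7,8,9 already taken and all letters distinct): V must equal 2. So V=2.

Answer: A=0, B=3, C=6, F=4, M=1, U=8, V=2, W=9, X=7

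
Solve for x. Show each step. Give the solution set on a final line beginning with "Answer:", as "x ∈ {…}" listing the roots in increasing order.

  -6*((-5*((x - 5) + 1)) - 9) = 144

Step 1. [-6*((-5*((x - 5) + 1)) - 9) = 144] LHS = -6·(…); ÷-6 both sides, so div: (-5*((x - 5) + 1)) - 9 = -24.
Step 2. [(-5*((x - 5) + 1)) - 9 = -24] peel the -9: add 9 from each side ⇒ sub: -5*((x - 5) + 1) = -15.
Step 3. [-5*((x - 5) + 1) = -15] LHS = -5·(…); ÷-5 both sides ⇒ div: (x - 5) + 1 = 3.
Step 4. [(x - 5) + 1 = 3] +1 is outermost — subtract 1 both sides. So sub: x - 5 = 2.
Step 5. [x - 5 = 2] the outer -5 inverts by adding 5. So sub: x = 7.

Answer: x ∈ {7}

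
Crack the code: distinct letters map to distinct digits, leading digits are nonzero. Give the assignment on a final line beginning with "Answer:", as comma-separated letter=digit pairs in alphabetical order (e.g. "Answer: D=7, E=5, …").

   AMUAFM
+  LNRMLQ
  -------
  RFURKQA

Step 1. [col 1: M + Q ≡ A (mod 10)] no forcing yet in column 1 (carry-in 0); Q=2 is free and consistent — try it, so Q=2.
Step 2. [R] the sum has 7 digits but both addends have 6; that extra leading digit R is the final carry, namely 1 ⇒ R=1.
Step 3. [col 1: M + Q ≡ A (mod 10)] M=3 is one option consistent with column 1 (M + Q ≡ A (mod 10), carry-in 0) — take it ⇒ M=3.
Step 4. [col 1: M + Q ≡ A (mod 10)] from column 1 (M=3, Q=2, carry-in 0, digits 1,2,3 already taken and all letters distinct): A must equal 5 ⇒ A=5.
Step 5. [col 2: F + L ≡ Q (mod 10)] F=4 is one option consistent with column 2 (F + L ≡ Q (mod 10), carry-in 0) — take it, so F=4.
Step 6. [col 2: F + L ≡ Q (mod 10)] column 2 reads F+L+carry(0)=Q with F=4, Q=2; with digits 1,2,3,4,5 already taken and all letters distinct, the only value for L is 8. So L=8.
Step 7. [col 3: A + M ≡ K (mod 10)] column 3 reads A+M+carry(1)=K with A=5, M=3; with digits 1,2,3,4,5,8 already taken and all letters distinct, the only value for K is 9, so K=9.
Step 8. [col 4: U + R ≡ R (mod 10)] column 4: given R=1, carry-in 0, and digits 1,2,3,4,5,8,9 already taken and all letters distinct, U+R≡R (mod 10) forces U=0. So U=0.
Step 9. [col 5: M + N ≡ U (mod 10)] in column 5 we have M+N≡U with carry-in 0; given M=3, U=0 and digits 0,1,2,3,4,5,8,9 already taken and all letters distinct, that pins N to 7 ⇒ N=7.

Answer: A=5, F=4, K=9, L=8, M=3, N=7, Q=2, R=1, U=0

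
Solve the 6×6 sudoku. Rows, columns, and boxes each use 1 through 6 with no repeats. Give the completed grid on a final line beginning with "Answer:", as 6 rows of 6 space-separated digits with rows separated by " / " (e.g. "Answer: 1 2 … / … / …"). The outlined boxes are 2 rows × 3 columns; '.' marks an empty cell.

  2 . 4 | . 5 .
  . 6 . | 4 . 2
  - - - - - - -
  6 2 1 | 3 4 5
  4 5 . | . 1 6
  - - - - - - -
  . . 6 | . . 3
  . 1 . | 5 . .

Step 1. [r2c5∈{3}] nothing but 3 survives at r2c5 ⇒ r2c5=3.
Step 2. [r5c4∈{1,2}] across row 5, 1 lands solely at r5c4. So r5c4=1.
Step 3. [r6c3∈{2,3}] in col 3, 2 fits only at r6c3, so r6c3=2.
Step 4. [r2c3∈{5}] r2c3 has the single candidate 5, so r2c3=5.
Step 5. [r2c1∈{1}] r2c1's peers cover all but 1, so r2c1=1.
Step 6. [r1c6∈{1}] only 1 remains possible at r1c6, so r1c6=1.
Step 7. [r5c5∈{2}] only 2 remains possible at r5c5. So r5c5=2.
Step 8. [r1c2∈{3}] nothing but 3 survives at r1c2 ⇒ r1c2=3.
Step 9. [r4c3∈{3}] nothing but 3 survives at r4c3 ⇒ r4c3=3.
Step 10. [r6c6∈{4}] r6c6's peers cover all but 4. So r6c6=4.
Step 11. [r6c5∈{6}] r6c5 has the single candidate 6. So r6c5=6.
Step 12. [r1c4∈{6}] r1c4 is down to just 6. So r1c4=6.
Step 13. [r5c2∈{4}] r5c2's peers cover all but 4. So r5c2=4.
Step 14. [r5c1∈{5}] nothing but 5 survives at r5c1 ⇒ r5c1=5.
Step 15. [r4c4∈{2}] only 2 remains possible at r4c4 ⇒ r4c4=2.
Step 16. [r6c1∈{3}] r6c1 has the single candidate 3 ⇒ r6c1=3.

Answer: 2 3 4 6 5 1 / 1 6 5 4 3 2 / 6 2 1 3 4 5 / 4 5 3 2 1 6 / 5 4 6 1 2 3 / 3 1 2 5 6 4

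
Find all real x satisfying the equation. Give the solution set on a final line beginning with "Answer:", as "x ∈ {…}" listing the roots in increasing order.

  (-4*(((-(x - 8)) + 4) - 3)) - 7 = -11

Step 1. [(-4*(((-(x - 8)) + 4) - 3)) - 7 = -11] the outer -7 inverts by adding 7 ⇒ sub: -4*(((-(x - 8)) + 4) - 3) = -4.
Step 2. [-4*(((-(x - 8)) + 4) - 3) = -4] -4 out front; divide by -4. So div: ((-(x - 8)) + 4) - 3 = 1.
Step 3. [((-(x - 8)) + 4) - 3 = 1] the outer -3 inverts by adding 3, so sub: (-(x - 8)) + 4 = 4.
Step 4. [(-(x - 8)) + 4 = 4] 4 comes off first (subtract 4). So sub: -(x - 8) = 0.
Step 5. [-(x - 8) = 0] LHS negated; negate both sides, so neg: x - 8 = 0.
Step 6. [x - 8 = 0] 8 comes off first (add 8), so sub: x = 8.

Answer: x ∈ {8}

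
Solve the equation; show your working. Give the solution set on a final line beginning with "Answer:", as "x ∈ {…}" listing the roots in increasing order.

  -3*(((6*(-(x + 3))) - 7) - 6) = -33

Step 1. [-3*(((6*(-(x + 3))) - 7) - 6) = -33] LHS = -3·(…); ÷-3 both sides ⇒ div: ((6*(-(x + 3))) - 7) - 6 = 11.
Step 2. [((6*(-(x + 3))) - 7) - 6 = 11] the outer -6 inverts by adding 6, so sub: (6*(-(x + 3))) - 7 = 17.
Step 3. [(6*(-(x + 3))) - 7 = 17] the outer -7 inverts by adding 7. So sub: 6*(-(x + 3)) = 24.
Step 4. [6*(-(x + 3)) = 24] leading coefficient 6: divide by 6. So div: -(x + 3) = 4.
Step 5. [-(x + 3) = 4] LHS negated; negate both sides, so neg: x + 3 = -4.
Step 6. [x + 3 = -4] subtract 3: x sits inside (… + 3) ⇒ sub: x = -7.

Answer: x ∈ {-7}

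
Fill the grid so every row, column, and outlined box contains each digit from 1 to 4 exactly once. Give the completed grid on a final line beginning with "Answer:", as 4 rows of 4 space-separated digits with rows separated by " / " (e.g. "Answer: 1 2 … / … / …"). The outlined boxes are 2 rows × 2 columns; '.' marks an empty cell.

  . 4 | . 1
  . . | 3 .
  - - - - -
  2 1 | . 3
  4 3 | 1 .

Step 1. [r1c3∈{2}] nothing but 2 survives at r1c3. So r1c3=2.
Step 2. [r1c1∈{3}] r1c1's peers cover all but 3. So r1c1=3.
Step 3. [r2c4∈{4}] r2c4 has the single candidate 4, so r2c4=4.
Step 4. [r4c4∈{2}] only 2 remains possible at r4c4. So r4c4=2.
Step 5. [r2c1∈{1}] r2c1 has the single candidate 1, so r2c1=1.
Step 6. [r2c2∈{2}] r2c2 has the single candidate 2 ⇒ r2c2=2.
Step 7. [r3c3∈{4}] r3c3 is down to just 4, so r3c3=4.

Answer: 3 4 2 1 / 1 2 3 4 / 2 1 4 3 / 4 3 1 2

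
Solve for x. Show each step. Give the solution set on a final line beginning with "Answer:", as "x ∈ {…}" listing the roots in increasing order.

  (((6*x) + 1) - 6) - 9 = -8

Step 1. [(((6*x) + 1) - 6) - 9 = -8] add 9: x sits inside (… - 9), so sub: ((6*x) + 1) - 6 = 1.
Step 2. [((6*x) + 1) - 6 = 1] peel the -6: add 6 from each side. So sub: (6*x) + 1 = 7.
Step 3. [(6*x) + 1 = 7] peel the +1: subtract 1 from each side. So sub: 6*x = 6.
Step 4. [6*x = 6] leading coefficient 6: divide by 6 ⇒ div: x = 1.

Answer: x ∈ {1}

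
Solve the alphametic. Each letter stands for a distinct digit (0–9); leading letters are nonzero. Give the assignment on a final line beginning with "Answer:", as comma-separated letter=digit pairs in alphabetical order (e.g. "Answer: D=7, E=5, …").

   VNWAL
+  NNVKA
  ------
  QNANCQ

Step 1. [col 1: L + A ≡ Q (mod 10)] column 1 (L + A ≡ Q (mod 10), carry-in 0) doesn't pin A yet; pick A=3 and continue. So A=3.
Step 2. [col 1: L + A ≡ Q (mod 10)] several values work for Q in column 1 (L + A ≡ Q (mod 10), carry-in 0); try Q=1 ⇒ Q=1.
Step 3. [col 1: L + A ≡ Q (mod 10)] in column 1 we have L+A≡Q with carry-in 0; given A=3, Q=1 and digits 1,3 already taken and all letters distinct, that pins L to 8 ⇒ L=8.
Step 4. [col 2: A + K ≡ C (mod 10)] column 2 (A + K ≡ C (mod 10), carry-in 1) doesn't pin C yet; pick C=4 and continue. So C=4.
Step 5. [col 2: A + K ≡ C (mod 10)] in column 2 we have A+K≡C with carry-in 1; given A=3, C=4 and digits 1,3,4,8 already taken and all letters distinct, that pins K to 0. So K=0.
Step 6. [col 3: W + V ≡ N (mod 10)] N=6 is one option consistent with column 3 (W + V ≡ N (mod 10), carry-in 0) — take it ⇒ N=6.
Step 7. [col 3: W + V ≡ N (mod 10)] column 3 (W + V ≡ N (mod 10), carry-in 0) doesn't pin V yet; pick V=9 and continue, so V=9.
Step 8. [col 3: W + V ≡ N (mod 10)] from column 3 (V=9, N=6, carry-in 0, digits 0,1,3,4,6,8,9 already taken and all letters distinct): W must equal 7 ⇒ W=7.

Answer: A=3, C=4, K=0, L=8, N=6, Q=1, V=9, W=7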